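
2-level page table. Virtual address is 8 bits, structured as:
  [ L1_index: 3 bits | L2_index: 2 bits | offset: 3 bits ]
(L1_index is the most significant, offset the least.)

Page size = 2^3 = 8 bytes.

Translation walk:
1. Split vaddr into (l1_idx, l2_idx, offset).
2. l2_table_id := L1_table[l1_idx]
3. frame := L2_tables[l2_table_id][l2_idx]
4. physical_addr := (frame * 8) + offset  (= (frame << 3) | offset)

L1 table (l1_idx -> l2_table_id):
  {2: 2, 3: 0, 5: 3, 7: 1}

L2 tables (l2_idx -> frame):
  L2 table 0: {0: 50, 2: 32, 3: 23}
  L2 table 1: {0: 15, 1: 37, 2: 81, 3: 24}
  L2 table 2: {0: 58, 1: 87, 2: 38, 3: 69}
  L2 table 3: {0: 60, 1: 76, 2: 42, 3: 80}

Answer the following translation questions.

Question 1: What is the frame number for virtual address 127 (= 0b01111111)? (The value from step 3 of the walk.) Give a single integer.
vaddr = 127: l1_idx=3, l2_idx=3
L1[3] = 0; L2[0][3] = 23

Answer: 23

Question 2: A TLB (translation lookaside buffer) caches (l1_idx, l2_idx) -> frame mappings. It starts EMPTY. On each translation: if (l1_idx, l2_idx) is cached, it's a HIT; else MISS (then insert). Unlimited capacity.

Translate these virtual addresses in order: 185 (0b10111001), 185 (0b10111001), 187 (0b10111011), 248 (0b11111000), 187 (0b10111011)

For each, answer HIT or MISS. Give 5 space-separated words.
Answer: MISS HIT HIT MISS HIT

Derivation:
vaddr=185: (5,3) not in TLB -> MISS, insert
vaddr=185: (5,3) in TLB -> HIT
vaddr=187: (5,3) in TLB -> HIT
vaddr=248: (7,3) not in TLB -> MISS, insert
vaddr=187: (5,3) in TLB -> HIT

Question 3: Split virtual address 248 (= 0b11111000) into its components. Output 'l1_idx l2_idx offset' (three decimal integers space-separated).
vaddr = 248 = 0b11111000
  top 3 bits -> l1_idx = 7
  next 2 bits -> l2_idx = 3
  bottom 3 bits -> offset = 0

Answer: 7 3 0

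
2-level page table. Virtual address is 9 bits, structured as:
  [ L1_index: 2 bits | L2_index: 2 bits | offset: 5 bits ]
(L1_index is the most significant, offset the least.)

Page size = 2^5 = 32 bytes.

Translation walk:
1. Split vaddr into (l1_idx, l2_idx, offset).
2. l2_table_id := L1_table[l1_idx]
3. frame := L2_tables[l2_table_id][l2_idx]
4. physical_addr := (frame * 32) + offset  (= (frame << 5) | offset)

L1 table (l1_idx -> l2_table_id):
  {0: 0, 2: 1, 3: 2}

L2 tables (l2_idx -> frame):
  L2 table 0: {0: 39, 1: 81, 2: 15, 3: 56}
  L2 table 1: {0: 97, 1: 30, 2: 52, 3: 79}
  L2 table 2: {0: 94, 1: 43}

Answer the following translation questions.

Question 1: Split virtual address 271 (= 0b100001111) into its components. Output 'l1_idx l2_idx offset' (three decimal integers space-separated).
vaddr = 271 = 0b100001111
  top 2 bits -> l1_idx = 2
  next 2 bits -> l2_idx = 0
  bottom 5 bits -> offset = 15

Answer: 2 0 15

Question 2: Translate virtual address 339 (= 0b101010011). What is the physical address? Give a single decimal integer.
Answer: 1683

Derivation:
vaddr = 339 = 0b101010011
Split: l1_idx=2, l2_idx=2, offset=19
L1[2] = 1
L2[1][2] = 52
paddr = 52 * 32 + 19 = 1683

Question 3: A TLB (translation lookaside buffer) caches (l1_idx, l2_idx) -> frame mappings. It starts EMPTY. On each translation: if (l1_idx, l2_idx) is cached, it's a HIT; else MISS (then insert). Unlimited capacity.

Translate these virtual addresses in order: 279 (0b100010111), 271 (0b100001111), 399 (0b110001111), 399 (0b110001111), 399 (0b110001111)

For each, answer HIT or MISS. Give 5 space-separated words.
Answer: MISS HIT MISS HIT HIT

Derivation:
vaddr=279: (2,0) not in TLB -> MISS, insert
vaddr=271: (2,0) in TLB -> HIT
vaddr=399: (3,0) not in TLB -> MISS, insert
vaddr=399: (3,0) in TLB -> HIT
vaddr=399: (3,0) in TLB -> HIT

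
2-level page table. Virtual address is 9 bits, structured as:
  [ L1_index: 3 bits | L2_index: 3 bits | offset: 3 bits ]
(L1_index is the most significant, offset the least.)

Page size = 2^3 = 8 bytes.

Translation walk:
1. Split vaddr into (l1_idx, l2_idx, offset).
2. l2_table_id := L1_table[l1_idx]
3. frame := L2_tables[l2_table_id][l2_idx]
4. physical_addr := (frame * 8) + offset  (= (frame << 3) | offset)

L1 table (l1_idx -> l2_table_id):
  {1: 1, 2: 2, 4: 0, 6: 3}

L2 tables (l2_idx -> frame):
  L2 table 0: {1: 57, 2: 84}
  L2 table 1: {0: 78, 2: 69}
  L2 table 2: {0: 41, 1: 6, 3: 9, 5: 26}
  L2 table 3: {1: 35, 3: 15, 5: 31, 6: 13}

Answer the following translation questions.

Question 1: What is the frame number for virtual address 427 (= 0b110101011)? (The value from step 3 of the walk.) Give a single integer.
Answer: 31

Derivation:
vaddr = 427: l1_idx=6, l2_idx=5
L1[6] = 3; L2[3][5] = 31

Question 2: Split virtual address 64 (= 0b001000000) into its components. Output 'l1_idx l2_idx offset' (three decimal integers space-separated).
Answer: 1 0 0

Derivation:
vaddr = 64 = 0b001000000
  top 3 bits -> l1_idx = 1
  next 3 bits -> l2_idx = 0
  bottom 3 bits -> offset = 0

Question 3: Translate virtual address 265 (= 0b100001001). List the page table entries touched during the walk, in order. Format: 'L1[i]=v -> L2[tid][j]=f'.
Answer: L1[4]=0 -> L2[0][1]=57

Derivation:
vaddr = 265 = 0b100001001
Split: l1_idx=4, l2_idx=1, offset=1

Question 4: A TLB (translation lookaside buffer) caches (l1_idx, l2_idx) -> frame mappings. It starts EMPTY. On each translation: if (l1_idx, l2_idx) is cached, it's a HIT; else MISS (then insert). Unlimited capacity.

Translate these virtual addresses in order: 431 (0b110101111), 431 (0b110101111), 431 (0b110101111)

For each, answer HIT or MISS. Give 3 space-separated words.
vaddr=431: (6,5) not in TLB -> MISS, insert
vaddr=431: (6,5) in TLB -> HIT
vaddr=431: (6,5) in TLB -> HIT

Answer: MISS HIT HIT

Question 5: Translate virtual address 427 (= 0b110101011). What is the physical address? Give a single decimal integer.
vaddr = 427 = 0b110101011
Split: l1_idx=6, l2_idx=5, offset=3
L1[6] = 3
L2[3][5] = 31
paddr = 31 * 8 + 3 = 251

Answer: 251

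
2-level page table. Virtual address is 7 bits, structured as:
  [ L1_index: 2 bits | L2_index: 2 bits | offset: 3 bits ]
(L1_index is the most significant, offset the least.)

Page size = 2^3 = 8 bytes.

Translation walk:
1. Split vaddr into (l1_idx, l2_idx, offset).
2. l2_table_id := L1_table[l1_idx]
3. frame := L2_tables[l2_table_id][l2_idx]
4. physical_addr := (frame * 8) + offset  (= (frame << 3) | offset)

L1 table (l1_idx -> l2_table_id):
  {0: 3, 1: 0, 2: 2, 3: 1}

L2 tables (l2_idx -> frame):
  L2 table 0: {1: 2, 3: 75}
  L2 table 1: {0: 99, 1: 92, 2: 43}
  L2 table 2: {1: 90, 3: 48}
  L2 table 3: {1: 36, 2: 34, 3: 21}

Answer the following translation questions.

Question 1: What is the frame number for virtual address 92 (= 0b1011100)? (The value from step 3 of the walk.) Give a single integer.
Answer: 48

Derivation:
vaddr = 92: l1_idx=2, l2_idx=3
L1[2] = 2; L2[2][3] = 48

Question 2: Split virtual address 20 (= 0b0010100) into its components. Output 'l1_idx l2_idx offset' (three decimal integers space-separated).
Answer: 0 2 4

Derivation:
vaddr = 20 = 0b0010100
  top 2 bits -> l1_idx = 0
  next 2 bits -> l2_idx = 2
  bottom 3 bits -> offset = 4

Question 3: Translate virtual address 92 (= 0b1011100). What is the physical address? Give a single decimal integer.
Answer: 388

Derivation:
vaddr = 92 = 0b1011100
Split: l1_idx=2, l2_idx=3, offset=4
L1[2] = 2
L2[2][3] = 48
paddr = 48 * 8 + 4 = 388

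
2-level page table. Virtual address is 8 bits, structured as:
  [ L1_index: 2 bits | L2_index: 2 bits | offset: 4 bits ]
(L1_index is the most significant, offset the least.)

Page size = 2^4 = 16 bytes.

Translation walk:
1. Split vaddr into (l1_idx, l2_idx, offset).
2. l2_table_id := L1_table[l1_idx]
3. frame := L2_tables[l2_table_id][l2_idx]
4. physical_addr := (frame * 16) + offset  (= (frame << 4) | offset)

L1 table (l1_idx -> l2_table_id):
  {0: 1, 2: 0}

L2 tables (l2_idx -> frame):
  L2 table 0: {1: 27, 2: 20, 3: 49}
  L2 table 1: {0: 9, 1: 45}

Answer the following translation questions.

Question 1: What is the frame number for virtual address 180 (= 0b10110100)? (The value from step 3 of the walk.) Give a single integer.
Answer: 49

Derivation:
vaddr = 180: l1_idx=2, l2_idx=3
L1[2] = 0; L2[0][3] = 49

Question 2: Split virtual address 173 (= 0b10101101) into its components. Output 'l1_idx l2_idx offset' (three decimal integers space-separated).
vaddr = 173 = 0b10101101
  top 2 bits -> l1_idx = 2
  next 2 bits -> l2_idx = 2
  bottom 4 bits -> offset = 13

Answer: 2 2 13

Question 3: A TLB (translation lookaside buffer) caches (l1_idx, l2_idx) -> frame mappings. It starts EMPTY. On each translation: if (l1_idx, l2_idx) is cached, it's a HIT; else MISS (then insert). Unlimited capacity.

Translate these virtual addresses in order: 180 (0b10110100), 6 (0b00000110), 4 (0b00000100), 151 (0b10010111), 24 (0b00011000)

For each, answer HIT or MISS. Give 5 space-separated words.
Answer: MISS MISS HIT MISS MISS

Derivation:
vaddr=180: (2,3) not in TLB -> MISS, insert
vaddr=6: (0,0) not in TLB -> MISS, insert
vaddr=4: (0,0) in TLB -> HIT
vaddr=151: (2,1) not in TLB -> MISS, insert
vaddr=24: (0,1) not in TLB -> MISS, insert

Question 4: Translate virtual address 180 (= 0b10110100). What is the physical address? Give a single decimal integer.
Answer: 788

Derivation:
vaddr = 180 = 0b10110100
Split: l1_idx=2, l2_idx=3, offset=4
L1[2] = 0
L2[0][3] = 49
paddr = 49 * 16 + 4 = 788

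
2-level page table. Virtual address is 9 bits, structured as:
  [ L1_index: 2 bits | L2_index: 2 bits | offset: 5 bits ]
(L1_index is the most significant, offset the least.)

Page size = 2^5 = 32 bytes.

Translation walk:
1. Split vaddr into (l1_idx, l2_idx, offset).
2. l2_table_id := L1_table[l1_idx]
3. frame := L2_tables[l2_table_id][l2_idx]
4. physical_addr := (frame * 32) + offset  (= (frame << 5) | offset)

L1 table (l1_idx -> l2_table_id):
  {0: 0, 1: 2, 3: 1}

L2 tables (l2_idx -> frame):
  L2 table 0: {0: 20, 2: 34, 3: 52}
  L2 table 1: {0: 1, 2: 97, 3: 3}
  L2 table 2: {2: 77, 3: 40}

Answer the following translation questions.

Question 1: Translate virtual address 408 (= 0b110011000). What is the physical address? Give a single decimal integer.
Answer: 56

Derivation:
vaddr = 408 = 0b110011000
Split: l1_idx=3, l2_idx=0, offset=24
L1[3] = 1
L2[1][0] = 1
paddr = 1 * 32 + 24 = 56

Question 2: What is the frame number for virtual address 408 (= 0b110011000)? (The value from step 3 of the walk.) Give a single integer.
vaddr = 408: l1_idx=3, l2_idx=0
L1[3] = 1; L2[1][0] = 1

Answer: 1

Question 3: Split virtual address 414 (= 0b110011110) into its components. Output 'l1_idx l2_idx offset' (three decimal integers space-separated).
Answer: 3 0 30

Derivation:
vaddr = 414 = 0b110011110
  top 2 bits -> l1_idx = 3
  next 2 bits -> l2_idx = 0
  bottom 5 bits -> offset = 30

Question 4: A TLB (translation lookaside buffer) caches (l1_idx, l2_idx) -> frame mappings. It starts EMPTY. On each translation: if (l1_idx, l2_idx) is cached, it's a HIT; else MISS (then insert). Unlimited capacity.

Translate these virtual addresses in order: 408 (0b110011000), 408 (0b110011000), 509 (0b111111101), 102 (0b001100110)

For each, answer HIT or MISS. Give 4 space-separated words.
vaddr=408: (3,0) not in TLB -> MISS, insert
vaddr=408: (3,0) in TLB -> HIT
vaddr=509: (3,3) not in TLB -> MISS, insert
vaddr=102: (0,3) not in TLB -> MISS, insert

Answer: MISS HIT MISS MISS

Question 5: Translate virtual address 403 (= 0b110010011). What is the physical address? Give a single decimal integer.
Answer: 51

Derivation:
vaddr = 403 = 0b110010011
Split: l1_idx=3, l2_idx=0, offset=19
L1[3] = 1
L2[1][0] = 1
paddr = 1 * 32 + 19 = 51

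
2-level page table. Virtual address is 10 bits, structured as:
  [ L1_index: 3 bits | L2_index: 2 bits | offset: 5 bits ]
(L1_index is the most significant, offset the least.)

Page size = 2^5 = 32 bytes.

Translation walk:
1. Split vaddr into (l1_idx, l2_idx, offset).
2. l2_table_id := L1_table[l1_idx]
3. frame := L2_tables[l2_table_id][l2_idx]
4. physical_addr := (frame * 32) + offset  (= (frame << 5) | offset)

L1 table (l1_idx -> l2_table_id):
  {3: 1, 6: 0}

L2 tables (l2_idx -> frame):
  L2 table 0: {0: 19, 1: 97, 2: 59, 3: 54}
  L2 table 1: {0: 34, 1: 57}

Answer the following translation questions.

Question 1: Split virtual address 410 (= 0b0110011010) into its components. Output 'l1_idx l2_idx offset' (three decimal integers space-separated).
vaddr = 410 = 0b0110011010
  top 3 bits -> l1_idx = 3
  next 2 bits -> l2_idx = 0
  bottom 5 bits -> offset = 26

Answer: 3 0 26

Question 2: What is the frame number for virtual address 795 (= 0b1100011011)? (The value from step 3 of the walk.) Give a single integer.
Answer: 19

Derivation:
vaddr = 795: l1_idx=6, l2_idx=0
L1[6] = 0; L2[0][0] = 19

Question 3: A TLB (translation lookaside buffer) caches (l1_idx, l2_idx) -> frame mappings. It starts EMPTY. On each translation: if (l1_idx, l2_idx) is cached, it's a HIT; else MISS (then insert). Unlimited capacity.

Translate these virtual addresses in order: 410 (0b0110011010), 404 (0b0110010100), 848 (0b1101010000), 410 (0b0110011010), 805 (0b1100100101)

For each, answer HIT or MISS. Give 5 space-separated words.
vaddr=410: (3,0) not in TLB -> MISS, insert
vaddr=404: (3,0) in TLB -> HIT
vaddr=848: (6,2) not in TLB -> MISS, insert
vaddr=410: (3,0) in TLB -> HIT
vaddr=805: (6,1) not in TLB -> MISS, insert

Answer: MISS HIT MISS HIT MISS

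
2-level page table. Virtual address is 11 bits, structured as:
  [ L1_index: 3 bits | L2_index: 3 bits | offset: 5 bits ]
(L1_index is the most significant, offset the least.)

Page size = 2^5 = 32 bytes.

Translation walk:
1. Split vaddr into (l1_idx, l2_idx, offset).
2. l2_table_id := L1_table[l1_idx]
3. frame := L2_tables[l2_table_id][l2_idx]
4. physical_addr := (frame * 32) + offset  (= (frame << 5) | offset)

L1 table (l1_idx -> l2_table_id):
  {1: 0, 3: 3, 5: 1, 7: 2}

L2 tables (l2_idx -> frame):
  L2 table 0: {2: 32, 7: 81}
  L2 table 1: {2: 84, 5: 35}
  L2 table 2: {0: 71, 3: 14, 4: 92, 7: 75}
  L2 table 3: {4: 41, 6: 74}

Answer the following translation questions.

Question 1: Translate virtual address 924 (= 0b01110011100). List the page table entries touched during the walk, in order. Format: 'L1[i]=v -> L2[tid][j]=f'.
Answer: L1[3]=3 -> L2[3][4]=41

Derivation:
vaddr = 924 = 0b01110011100
Split: l1_idx=3, l2_idx=4, offset=28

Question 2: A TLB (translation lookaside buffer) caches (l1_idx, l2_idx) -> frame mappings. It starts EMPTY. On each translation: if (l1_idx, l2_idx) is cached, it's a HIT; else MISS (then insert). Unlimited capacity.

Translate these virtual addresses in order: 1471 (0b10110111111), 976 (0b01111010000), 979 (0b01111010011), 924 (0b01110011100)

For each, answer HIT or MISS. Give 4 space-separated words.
vaddr=1471: (5,5) not in TLB -> MISS, insert
vaddr=976: (3,6) not in TLB -> MISS, insert
vaddr=979: (3,6) in TLB -> HIT
vaddr=924: (3,4) not in TLB -> MISS, insert

Answer: MISS MISS HIT MISS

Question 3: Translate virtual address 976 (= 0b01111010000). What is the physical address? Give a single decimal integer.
Answer: 2384

Derivation:
vaddr = 976 = 0b01111010000
Split: l1_idx=3, l2_idx=6, offset=16
L1[3] = 3
L2[3][6] = 74
paddr = 74 * 32 + 16 = 2384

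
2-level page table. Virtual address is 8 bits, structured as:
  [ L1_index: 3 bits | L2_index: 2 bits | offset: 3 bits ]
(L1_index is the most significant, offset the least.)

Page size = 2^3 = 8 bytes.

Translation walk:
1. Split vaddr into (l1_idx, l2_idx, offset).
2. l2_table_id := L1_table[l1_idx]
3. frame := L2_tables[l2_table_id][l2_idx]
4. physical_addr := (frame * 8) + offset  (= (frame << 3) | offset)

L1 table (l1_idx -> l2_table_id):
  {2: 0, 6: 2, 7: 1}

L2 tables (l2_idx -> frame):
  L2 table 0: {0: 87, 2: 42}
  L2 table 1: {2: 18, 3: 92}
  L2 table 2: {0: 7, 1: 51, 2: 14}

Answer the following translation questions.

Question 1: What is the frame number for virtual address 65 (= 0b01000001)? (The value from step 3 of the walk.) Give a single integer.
vaddr = 65: l1_idx=2, l2_idx=0
L1[2] = 0; L2[0][0] = 87

Answer: 87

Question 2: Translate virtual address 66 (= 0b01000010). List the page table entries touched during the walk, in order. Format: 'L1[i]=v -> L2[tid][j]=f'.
Answer: L1[2]=0 -> L2[0][0]=87

Derivation:
vaddr = 66 = 0b01000010
Split: l1_idx=2, l2_idx=0, offset=2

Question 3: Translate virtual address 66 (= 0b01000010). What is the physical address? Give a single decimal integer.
vaddr = 66 = 0b01000010
Split: l1_idx=2, l2_idx=0, offset=2
L1[2] = 0
L2[0][0] = 87
paddr = 87 * 8 + 2 = 698

Answer: 698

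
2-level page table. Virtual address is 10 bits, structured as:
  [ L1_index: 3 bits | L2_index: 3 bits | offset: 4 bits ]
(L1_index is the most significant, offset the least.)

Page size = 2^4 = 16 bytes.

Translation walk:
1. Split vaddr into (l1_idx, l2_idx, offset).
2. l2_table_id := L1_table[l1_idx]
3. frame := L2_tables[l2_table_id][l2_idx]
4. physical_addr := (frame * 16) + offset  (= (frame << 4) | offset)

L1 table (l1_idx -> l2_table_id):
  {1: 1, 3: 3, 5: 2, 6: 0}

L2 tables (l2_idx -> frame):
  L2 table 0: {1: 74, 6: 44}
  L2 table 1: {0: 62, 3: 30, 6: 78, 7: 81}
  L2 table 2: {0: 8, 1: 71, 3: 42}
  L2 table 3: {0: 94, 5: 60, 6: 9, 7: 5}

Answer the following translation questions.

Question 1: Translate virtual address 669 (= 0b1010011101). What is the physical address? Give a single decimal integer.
vaddr = 669 = 0b1010011101
Split: l1_idx=5, l2_idx=1, offset=13
L1[5] = 2
L2[2][1] = 71
paddr = 71 * 16 + 13 = 1149

Answer: 1149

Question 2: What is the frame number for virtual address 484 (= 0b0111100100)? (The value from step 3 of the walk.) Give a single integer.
vaddr = 484: l1_idx=3, l2_idx=6
L1[3] = 3; L2[3][6] = 9

Answer: 9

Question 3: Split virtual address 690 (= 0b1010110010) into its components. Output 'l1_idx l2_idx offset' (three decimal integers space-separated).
vaddr = 690 = 0b1010110010
  top 3 bits -> l1_idx = 5
  next 3 bits -> l2_idx = 3
  bottom 4 bits -> offset = 2

Answer: 5 3 2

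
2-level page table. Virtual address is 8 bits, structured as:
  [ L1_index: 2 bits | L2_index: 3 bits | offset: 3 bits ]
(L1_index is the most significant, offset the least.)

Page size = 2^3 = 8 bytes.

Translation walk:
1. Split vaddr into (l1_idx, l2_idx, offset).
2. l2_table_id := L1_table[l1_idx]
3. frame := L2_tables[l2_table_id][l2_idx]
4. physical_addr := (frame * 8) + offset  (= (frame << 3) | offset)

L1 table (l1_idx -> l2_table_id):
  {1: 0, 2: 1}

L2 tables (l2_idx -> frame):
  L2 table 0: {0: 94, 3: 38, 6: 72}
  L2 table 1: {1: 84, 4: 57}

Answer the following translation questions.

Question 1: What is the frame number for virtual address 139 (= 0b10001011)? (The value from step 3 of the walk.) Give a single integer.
vaddr = 139: l1_idx=2, l2_idx=1
L1[2] = 1; L2[1][1] = 84

Answer: 84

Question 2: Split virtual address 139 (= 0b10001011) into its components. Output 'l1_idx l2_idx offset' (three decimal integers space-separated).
vaddr = 139 = 0b10001011
  top 2 bits -> l1_idx = 2
  next 3 bits -> l2_idx = 1
  bottom 3 bits -> offset = 3

Answer: 2 1 3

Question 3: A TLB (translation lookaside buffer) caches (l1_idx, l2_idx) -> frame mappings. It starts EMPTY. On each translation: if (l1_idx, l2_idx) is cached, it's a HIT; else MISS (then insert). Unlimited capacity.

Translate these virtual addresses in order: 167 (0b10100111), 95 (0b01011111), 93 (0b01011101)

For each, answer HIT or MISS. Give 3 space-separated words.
vaddr=167: (2,4) not in TLB -> MISS, insert
vaddr=95: (1,3) not in TLB -> MISS, insert
vaddr=93: (1,3) in TLB -> HIT

Answer: MISS MISS HIT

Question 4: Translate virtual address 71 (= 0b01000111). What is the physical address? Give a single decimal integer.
Answer: 759

Derivation:
vaddr = 71 = 0b01000111
Split: l1_idx=1, l2_idx=0, offset=7
L1[1] = 0
L2[0][0] = 94
paddr = 94 * 8 + 7 = 759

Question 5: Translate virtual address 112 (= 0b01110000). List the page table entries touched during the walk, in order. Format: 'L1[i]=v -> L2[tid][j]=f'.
Answer: L1[1]=0 -> L2[0][6]=72

Derivation:
vaddr = 112 = 0b01110000
Split: l1_idx=1, l2_idx=6, offset=0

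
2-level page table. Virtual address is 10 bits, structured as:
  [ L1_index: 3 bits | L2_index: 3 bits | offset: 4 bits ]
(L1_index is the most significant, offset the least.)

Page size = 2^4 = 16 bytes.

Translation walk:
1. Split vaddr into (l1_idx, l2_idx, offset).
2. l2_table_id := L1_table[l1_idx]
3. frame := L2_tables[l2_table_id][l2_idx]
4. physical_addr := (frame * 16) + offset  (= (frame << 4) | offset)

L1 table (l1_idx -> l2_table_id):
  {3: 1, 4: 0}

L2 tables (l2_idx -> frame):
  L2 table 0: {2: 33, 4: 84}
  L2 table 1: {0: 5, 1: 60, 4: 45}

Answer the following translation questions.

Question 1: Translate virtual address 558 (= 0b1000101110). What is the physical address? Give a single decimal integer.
Answer: 542

Derivation:
vaddr = 558 = 0b1000101110
Split: l1_idx=4, l2_idx=2, offset=14
L1[4] = 0
L2[0][2] = 33
paddr = 33 * 16 + 14 = 542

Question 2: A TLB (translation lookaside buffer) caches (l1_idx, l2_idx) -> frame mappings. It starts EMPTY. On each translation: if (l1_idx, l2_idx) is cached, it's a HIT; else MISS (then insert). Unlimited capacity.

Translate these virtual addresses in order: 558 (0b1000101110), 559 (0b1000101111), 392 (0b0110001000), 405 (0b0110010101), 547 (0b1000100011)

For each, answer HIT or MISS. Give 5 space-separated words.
Answer: MISS HIT MISS MISS HIT

Derivation:
vaddr=558: (4,2) not in TLB -> MISS, insert
vaddr=559: (4,2) in TLB -> HIT
vaddr=392: (3,0) not in TLB -> MISS, insert
vaddr=405: (3,1) not in TLB -> MISS, insert
vaddr=547: (4,2) in TLB -> HIT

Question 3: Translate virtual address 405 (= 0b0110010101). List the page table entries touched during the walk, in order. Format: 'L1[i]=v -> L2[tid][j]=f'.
vaddr = 405 = 0b0110010101
Split: l1_idx=3, l2_idx=1, offset=5

Answer: L1[3]=1 -> L2[1][1]=60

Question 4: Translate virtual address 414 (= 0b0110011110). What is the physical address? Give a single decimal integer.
Answer: 974

Derivation:
vaddr = 414 = 0b0110011110
Split: l1_idx=3, l2_idx=1, offset=14
L1[3] = 1
L2[1][1] = 60
paddr = 60 * 16 + 14 = 974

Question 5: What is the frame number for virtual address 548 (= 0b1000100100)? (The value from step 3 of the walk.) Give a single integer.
Answer: 33

Derivation:
vaddr = 548: l1_idx=4, l2_idx=2
L1[4] = 0; L2[0][2] = 33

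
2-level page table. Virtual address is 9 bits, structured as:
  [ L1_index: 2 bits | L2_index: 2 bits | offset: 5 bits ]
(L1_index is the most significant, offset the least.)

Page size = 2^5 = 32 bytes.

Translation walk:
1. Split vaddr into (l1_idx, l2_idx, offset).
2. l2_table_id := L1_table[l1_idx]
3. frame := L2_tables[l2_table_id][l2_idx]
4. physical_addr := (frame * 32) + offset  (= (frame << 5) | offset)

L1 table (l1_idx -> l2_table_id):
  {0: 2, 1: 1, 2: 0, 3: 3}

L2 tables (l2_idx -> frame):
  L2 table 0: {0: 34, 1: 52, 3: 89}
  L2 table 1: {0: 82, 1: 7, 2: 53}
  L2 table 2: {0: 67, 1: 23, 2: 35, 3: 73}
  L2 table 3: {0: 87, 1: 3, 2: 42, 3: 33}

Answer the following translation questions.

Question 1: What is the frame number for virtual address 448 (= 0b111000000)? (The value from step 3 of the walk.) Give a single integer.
vaddr = 448: l1_idx=3, l2_idx=2
L1[3] = 3; L2[3][2] = 42

Answer: 42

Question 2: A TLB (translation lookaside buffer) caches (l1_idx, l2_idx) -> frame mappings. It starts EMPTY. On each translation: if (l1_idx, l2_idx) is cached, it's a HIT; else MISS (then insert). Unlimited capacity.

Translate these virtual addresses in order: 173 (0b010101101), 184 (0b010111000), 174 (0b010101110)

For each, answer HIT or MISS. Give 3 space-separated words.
Answer: MISS HIT HIT

Derivation:
vaddr=173: (1,1) not in TLB -> MISS, insert
vaddr=184: (1,1) in TLB -> HIT
vaddr=174: (1,1) in TLB -> HIT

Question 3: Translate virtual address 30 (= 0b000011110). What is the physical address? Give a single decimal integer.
Answer: 2174

Derivation:
vaddr = 30 = 0b000011110
Split: l1_idx=0, l2_idx=0, offset=30
L1[0] = 2
L2[2][0] = 67
paddr = 67 * 32 + 30 = 2174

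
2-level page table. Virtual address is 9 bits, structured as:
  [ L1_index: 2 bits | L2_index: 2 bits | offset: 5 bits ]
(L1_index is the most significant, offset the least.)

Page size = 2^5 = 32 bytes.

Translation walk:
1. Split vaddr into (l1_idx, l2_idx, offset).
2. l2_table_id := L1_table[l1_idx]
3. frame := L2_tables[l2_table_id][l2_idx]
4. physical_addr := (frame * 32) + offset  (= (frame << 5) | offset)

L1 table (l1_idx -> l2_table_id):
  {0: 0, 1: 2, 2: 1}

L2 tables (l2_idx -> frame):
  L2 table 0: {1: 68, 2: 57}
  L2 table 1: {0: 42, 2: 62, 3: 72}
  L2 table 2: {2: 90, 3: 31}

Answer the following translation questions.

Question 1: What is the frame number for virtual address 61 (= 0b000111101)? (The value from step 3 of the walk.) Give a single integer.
vaddr = 61: l1_idx=0, l2_idx=1
L1[0] = 0; L2[0][1] = 68

Answer: 68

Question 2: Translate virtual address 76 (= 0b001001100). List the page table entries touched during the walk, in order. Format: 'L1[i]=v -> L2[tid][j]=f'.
Answer: L1[0]=0 -> L2[0][2]=57

Derivation:
vaddr = 76 = 0b001001100
Split: l1_idx=0, l2_idx=2, offset=12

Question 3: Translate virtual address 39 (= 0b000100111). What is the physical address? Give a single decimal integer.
Answer: 2183

Derivation:
vaddr = 39 = 0b000100111
Split: l1_idx=0, l2_idx=1, offset=7
L1[0] = 0
L2[0][1] = 68
paddr = 68 * 32 + 7 = 2183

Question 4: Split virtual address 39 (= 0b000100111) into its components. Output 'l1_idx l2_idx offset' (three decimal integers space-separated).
vaddr = 39 = 0b000100111
  top 2 bits -> l1_idx = 0
  next 2 bits -> l2_idx = 1
  bottom 5 bits -> offset = 7

Answer: 0 1 7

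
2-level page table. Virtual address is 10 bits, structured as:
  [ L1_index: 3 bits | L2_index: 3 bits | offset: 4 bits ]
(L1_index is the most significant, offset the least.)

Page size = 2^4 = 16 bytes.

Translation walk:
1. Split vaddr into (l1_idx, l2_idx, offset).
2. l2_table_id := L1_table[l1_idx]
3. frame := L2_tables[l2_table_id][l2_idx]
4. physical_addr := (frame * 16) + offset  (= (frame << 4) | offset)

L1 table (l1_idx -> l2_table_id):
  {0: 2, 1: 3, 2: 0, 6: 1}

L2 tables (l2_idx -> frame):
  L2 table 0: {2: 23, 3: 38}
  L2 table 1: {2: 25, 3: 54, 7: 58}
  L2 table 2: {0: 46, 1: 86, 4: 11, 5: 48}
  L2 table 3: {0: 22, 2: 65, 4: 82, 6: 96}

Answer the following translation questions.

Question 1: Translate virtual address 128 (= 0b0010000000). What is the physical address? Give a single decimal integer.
vaddr = 128 = 0b0010000000
Split: l1_idx=1, l2_idx=0, offset=0
L1[1] = 3
L2[3][0] = 22
paddr = 22 * 16 + 0 = 352

Answer: 352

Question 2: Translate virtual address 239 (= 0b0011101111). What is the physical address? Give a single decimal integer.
vaddr = 239 = 0b0011101111
Split: l1_idx=1, l2_idx=6, offset=15
L1[1] = 3
L2[3][6] = 96
paddr = 96 * 16 + 15 = 1551

Answer: 1551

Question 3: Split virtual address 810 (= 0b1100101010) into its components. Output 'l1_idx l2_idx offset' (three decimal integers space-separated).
Answer: 6 2 10

Derivation:
vaddr = 810 = 0b1100101010
  top 3 bits -> l1_idx = 6
  next 3 bits -> l2_idx = 2
  bottom 4 bits -> offset = 10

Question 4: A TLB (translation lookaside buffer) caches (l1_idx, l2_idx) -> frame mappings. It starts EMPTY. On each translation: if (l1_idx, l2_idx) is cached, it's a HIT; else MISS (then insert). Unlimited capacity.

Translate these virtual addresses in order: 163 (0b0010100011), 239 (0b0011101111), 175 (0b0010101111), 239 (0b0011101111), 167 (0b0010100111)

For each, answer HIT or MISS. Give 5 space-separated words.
vaddr=163: (1,2) not in TLB -> MISS, insert
vaddr=239: (1,6) not in TLB -> MISS, insert
vaddr=175: (1,2) in TLB -> HIT
vaddr=239: (1,6) in TLB -> HIT
vaddr=167: (1,2) in TLB -> HIT

Answer: MISS MISS HIT HIT HIT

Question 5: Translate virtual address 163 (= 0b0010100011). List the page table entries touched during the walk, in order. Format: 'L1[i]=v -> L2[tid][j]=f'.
Answer: L1[1]=3 -> L2[3][2]=65

Derivation:
vaddr = 163 = 0b0010100011
Split: l1_idx=1, l2_idx=2, offset=3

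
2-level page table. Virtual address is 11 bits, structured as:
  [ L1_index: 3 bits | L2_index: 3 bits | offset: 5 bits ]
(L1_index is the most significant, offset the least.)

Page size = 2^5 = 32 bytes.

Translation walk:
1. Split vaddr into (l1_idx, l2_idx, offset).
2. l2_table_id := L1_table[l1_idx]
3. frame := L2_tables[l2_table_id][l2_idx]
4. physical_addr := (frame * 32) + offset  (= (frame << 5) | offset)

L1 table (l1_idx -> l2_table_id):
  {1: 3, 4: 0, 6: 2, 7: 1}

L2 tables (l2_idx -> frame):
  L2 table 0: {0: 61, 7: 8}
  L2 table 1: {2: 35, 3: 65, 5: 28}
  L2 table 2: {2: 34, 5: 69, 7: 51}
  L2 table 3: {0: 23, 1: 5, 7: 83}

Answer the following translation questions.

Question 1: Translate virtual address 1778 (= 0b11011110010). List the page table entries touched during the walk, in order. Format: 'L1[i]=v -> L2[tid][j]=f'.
Answer: L1[6]=2 -> L2[2][7]=51

Derivation:
vaddr = 1778 = 0b11011110010
Split: l1_idx=6, l2_idx=7, offset=18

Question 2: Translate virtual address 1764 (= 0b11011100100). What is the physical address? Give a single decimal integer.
Answer: 1636

Derivation:
vaddr = 1764 = 0b11011100100
Split: l1_idx=6, l2_idx=7, offset=4
L1[6] = 2
L2[2][7] = 51
paddr = 51 * 32 + 4 = 1636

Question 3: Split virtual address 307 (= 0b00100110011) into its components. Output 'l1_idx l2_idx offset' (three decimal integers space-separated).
vaddr = 307 = 0b00100110011
  top 3 bits -> l1_idx = 1
  next 3 bits -> l2_idx = 1
  bottom 5 bits -> offset = 19

Answer: 1 1 19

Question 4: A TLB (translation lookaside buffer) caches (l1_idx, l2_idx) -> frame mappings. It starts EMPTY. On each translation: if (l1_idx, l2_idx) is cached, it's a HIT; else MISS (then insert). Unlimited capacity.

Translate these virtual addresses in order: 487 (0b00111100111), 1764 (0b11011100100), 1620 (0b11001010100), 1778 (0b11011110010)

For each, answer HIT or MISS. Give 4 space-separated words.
vaddr=487: (1,7) not in TLB -> MISS, insert
vaddr=1764: (6,7) not in TLB -> MISS, insert
vaddr=1620: (6,2) not in TLB -> MISS, insert
vaddr=1778: (6,7) in TLB -> HIT

Answer: MISS MISS MISS HIT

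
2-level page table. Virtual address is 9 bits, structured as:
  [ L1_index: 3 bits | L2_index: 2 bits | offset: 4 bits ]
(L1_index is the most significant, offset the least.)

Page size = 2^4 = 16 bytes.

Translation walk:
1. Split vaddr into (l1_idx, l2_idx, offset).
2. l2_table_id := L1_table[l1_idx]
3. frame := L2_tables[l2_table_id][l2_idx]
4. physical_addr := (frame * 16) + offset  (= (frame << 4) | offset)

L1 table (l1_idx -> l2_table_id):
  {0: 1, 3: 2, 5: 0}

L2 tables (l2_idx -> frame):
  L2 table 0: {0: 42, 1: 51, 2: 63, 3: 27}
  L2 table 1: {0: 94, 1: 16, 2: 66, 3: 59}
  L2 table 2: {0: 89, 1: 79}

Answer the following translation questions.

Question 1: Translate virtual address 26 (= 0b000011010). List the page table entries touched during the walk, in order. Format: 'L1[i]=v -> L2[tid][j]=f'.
Answer: L1[0]=1 -> L2[1][1]=16

Derivation:
vaddr = 26 = 0b000011010
Split: l1_idx=0, l2_idx=1, offset=10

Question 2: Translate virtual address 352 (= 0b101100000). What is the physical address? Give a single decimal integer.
Answer: 1008

Derivation:
vaddr = 352 = 0b101100000
Split: l1_idx=5, l2_idx=2, offset=0
L1[5] = 0
L2[0][2] = 63
paddr = 63 * 16 + 0 = 1008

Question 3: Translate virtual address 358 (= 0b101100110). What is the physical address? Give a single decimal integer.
vaddr = 358 = 0b101100110
Split: l1_idx=5, l2_idx=2, offset=6
L1[5] = 0
L2[0][2] = 63
paddr = 63 * 16 + 6 = 1014

Answer: 1014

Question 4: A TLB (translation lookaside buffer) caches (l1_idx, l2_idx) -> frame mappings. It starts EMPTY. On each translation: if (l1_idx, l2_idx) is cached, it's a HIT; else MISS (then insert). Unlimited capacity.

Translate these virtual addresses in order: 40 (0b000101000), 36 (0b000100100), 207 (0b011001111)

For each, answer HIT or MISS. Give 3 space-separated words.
vaddr=40: (0,2) not in TLB -> MISS, insert
vaddr=36: (0,2) in TLB -> HIT
vaddr=207: (3,0) not in TLB -> MISS, insert

Answer: MISS HIT MISS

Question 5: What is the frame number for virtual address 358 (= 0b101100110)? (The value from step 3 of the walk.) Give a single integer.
vaddr = 358: l1_idx=5, l2_idx=2
L1[5] = 0; L2[0][2] = 63

Answer: 63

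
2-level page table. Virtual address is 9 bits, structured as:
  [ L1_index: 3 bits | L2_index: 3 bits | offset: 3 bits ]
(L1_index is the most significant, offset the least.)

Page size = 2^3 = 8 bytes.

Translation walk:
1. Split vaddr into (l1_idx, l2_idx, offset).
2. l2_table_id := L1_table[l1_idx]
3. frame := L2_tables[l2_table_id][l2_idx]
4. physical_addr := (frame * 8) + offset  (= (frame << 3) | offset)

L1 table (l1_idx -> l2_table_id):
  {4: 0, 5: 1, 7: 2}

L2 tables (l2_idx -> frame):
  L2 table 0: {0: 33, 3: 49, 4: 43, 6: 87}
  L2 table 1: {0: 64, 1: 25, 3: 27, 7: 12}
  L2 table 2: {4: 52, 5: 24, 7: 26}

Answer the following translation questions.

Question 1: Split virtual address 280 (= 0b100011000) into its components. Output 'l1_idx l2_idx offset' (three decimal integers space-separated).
vaddr = 280 = 0b100011000
  top 3 bits -> l1_idx = 4
  next 3 bits -> l2_idx = 3
  bottom 3 bits -> offset = 0

Answer: 4 3 0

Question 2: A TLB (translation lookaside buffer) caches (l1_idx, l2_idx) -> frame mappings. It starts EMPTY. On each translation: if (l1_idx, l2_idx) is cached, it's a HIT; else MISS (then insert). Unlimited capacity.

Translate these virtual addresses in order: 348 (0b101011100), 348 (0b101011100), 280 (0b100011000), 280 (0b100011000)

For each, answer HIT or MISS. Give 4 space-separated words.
Answer: MISS HIT MISS HIT

Derivation:
vaddr=348: (5,3) not in TLB -> MISS, insert
vaddr=348: (5,3) in TLB -> HIT
vaddr=280: (4,3) not in TLB -> MISS, insert
vaddr=280: (4,3) in TLB -> HIT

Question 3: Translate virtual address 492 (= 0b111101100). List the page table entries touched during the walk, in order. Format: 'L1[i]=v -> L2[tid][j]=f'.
Answer: L1[7]=2 -> L2[2][5]=24

Derivation:
vaddr = 492 = 0b111101100
Split: l1_idx=7, l2_idx=5, offset=4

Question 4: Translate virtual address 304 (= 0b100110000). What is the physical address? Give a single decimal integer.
Answer: 696

Derivation:
vaddr = 304 = 0b100110000
Split: l1_idx=4, l2_idx=6, offset=0
L1[4] = 0
L2[0][6] = 87
paddr = 87 * 8 + 0 = 696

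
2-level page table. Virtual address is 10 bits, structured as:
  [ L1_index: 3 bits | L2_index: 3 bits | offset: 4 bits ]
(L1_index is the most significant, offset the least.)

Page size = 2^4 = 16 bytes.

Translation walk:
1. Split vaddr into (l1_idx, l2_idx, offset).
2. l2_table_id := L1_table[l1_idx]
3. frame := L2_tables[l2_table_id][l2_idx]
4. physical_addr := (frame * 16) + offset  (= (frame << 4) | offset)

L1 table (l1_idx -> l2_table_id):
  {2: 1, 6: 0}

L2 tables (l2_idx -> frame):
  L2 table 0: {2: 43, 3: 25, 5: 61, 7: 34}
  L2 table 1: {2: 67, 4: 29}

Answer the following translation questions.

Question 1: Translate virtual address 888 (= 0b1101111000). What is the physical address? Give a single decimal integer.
Answer: 552

Derivation:
vaddr = 888 = 0b1101111000
Split: l1_idx=6, l2_idx=7, offset=8
L1[6] = 0
L2[0][7] = 34
paddr = 34 * 16 + 8 = 552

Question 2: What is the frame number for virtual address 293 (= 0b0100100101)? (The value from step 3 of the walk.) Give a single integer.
vaddr = 293: l1_idx=2, l2_idx=2
L1[2] = 1; L2[1][2] = 67

Answer: 67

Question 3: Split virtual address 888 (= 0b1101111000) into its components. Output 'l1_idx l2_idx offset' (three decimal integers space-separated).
vaddr = 888 = 0b1101111000
  top 3 bits -> l1_idx = 6
  next 3 bits -> l2_idx = 7
  bottom 4 bits -> offset = 8

Answer: 6 7 8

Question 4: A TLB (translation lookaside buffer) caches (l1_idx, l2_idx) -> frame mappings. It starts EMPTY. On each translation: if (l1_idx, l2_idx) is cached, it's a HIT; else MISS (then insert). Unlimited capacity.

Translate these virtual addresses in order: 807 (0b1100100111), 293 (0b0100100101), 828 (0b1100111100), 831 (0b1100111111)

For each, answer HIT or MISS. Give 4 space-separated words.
vaddr=807: (6,2) not in TLB -> MISS, insert
vaddr=293: (2,2) not in TLB -> MISS, insert
vaddr=828: (6,3) not in TLB -> MISS, insert
vaddr=831: (6,3) in TLB -> HIT

Answer: MISS MISS MISS HIT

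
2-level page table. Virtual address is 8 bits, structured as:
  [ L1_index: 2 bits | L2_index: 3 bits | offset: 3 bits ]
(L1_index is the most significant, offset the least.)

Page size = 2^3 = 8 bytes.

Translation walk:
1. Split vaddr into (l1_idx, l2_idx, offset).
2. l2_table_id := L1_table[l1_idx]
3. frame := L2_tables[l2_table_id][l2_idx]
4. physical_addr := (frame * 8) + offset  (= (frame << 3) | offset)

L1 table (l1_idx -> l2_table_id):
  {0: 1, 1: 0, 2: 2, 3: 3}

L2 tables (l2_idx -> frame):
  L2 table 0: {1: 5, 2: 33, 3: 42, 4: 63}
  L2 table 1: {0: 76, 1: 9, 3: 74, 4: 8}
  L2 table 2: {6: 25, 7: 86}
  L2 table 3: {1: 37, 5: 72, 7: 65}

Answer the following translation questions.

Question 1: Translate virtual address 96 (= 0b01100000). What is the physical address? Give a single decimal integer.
vaddr = 96 = 0b01100000
Split: l1_idx=1, l2_idx=4, offset=0
L1[1] = 0
L2[0][4] = 63
paddr = 63 * 8 + 0 = 504

Answer: 504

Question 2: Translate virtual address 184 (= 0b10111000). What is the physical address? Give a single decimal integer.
vaddr = 184 = 0b10111000
Split: l1_idx=2, l2_idx=7, offset=0
L1[2] = 2
L2[2][7] = 86
paddr = 86 * 8 + 0 = 688

Answer: 688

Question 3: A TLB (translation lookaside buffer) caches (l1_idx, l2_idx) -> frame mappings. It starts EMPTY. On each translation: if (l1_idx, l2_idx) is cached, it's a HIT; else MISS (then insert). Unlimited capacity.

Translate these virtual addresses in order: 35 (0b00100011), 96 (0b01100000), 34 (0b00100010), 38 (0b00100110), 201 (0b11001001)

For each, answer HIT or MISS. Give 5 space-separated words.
vaddr=35: (0,4) not in TLB -> MISS, insert
vaddr=96: (1,4) not in TLB -> MISS, insert
vaddr=34: (0,4) in TLB -> HIT
vaddr=38: (0,4) in TLB -> HIT
vaddr=201: (3,1) not in TLB -> MISS, insert

Answer: MISS MISS HIT HIT MISS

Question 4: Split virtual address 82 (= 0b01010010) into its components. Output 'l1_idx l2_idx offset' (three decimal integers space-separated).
vaddr = 82 = 0b01010010
  top 2 bits -> l1_idx = 1
  next 3 bits -> l2_idx = 2
  bottom 3 bits -> offset = 2

Answer: 1 2 2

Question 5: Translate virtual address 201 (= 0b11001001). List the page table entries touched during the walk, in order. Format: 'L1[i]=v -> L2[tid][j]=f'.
vaddr = 201 = 0b11001001
Split: l1_idx=3, l2_idx=1, offset=1

Answer: L1[3]=3 -> L2[3][1]=37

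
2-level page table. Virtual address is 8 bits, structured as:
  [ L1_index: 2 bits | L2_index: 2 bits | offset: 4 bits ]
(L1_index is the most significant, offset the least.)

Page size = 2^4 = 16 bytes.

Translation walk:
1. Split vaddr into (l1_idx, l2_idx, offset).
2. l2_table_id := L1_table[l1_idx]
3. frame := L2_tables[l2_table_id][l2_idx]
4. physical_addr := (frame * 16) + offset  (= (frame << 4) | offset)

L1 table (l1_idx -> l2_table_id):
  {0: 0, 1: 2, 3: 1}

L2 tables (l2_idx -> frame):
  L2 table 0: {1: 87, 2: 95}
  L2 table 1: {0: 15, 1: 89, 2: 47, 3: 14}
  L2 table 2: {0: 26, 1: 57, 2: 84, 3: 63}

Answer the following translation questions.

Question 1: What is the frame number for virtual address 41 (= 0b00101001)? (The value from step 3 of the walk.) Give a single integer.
Answer: 95

Derivation:
vaddr = 41: l1_idx=0, l2_idx=2
L1[0] = 0; L2[0][2] = 95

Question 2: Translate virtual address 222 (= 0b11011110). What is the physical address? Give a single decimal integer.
Answer: 1438

Derivation:
vaddr = 222 = 0b11011110
Split: l1_idx=3, l2_idx=1, offset=14
L1[3] = 1
L2[1][1] = 89
paddr = 89 * 16 + 14 = 1438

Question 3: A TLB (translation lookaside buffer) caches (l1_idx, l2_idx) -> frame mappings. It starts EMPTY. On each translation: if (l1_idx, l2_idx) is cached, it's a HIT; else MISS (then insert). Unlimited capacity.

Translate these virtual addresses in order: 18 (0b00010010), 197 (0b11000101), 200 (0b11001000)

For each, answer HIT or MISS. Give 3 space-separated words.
vaddr=18: (0,1) not in TLB -> MISS, insert
vaddr=197: (3,0) not in TLB -> MISS, insert
vaddr=200: (3,0) in TLB -> HIT

Answer: MISS MISS HIT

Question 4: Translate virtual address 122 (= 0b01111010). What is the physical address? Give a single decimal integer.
Answer: 1018

Derivation:
vaddr = 122 = 0b01111010
Split: l1_idx=1, l2_idx=3, offset=10
L1[1] = 2
L2[2][3] = 63
paddr = 63 * 16 + 10 = 1018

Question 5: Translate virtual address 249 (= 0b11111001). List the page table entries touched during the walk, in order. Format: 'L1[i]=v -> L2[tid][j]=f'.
Answer: L1[3]=1 -> L2[1][3]=14

Derivation:
vaddr = 249 = 0b11111001
Split: l1_idx=3, l2_idx=3, offset=9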